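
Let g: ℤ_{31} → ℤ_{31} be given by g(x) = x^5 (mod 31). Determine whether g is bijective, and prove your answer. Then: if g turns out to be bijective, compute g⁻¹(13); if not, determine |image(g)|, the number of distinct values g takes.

7

g(1) = 1^5 = 1.
g(2): Repeated squaring mod 31: 2^1 ≡ 2, 2^2 ≡ 2² = 4, 2^4 ≡ 4² = 16. Since 5 = 4 + 1, 2^5 ≡ 16·2: 16·2 = 32 ≡ 1. So 2^5 ≡ 1 (mod 31).
So g(1) = g(2) = 1 while 1 ≠ 2, therefore g is not injective, hence not bijective.
Since g is not bijective, we determine |image(g)|. Computing x^5 mod 31 for each x (by repeated squaring, reducing mod 31 at every step), the values g(0), g(1), …, g(30) are: 0, 1, 1, 26, 1, 25, 26, 5, 1, 25, 25, 6, 26, 6, 5, 30, 1, 26, 25, 5, 25, 6, 6, 30, 26, 5, 6, 30, 5, 30, 30.
The distinct values are {0, 1, 5, 6, 25, 26, 30}; there are 7 of them.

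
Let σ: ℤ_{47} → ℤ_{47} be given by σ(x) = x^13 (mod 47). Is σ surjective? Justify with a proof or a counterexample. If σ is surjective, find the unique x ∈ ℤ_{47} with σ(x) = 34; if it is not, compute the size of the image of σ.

Since 47 is prime, the nonzero elements of ℤ_{47} form a cyclic group of order 46.
As gcd(13, 46) = 1, raising to the 13th power is a bijection on this group: if a^13 ≡ b^13 then (ab^{−1})^13 = 1, and the only element of order dividing gcd(13, 46) = 1 is 1, so a = b.
With σ(0) = 0 this makes σ injective on all of ℤ_{47}, hence bijective (finite equal-size domain and codomain). In particular σ is surjective.
Since σ is surjective, we find the preimage of 34. The inverse of x ↦ x^13 on (ℤ_{47})^× is x ↦ x^39, because 13·39 = 507 = 11·46 + 1 ≡ 1 (mod 46) and x^{46} = 1 for x ≠ 0 (Fermat). So σ⁻¹(34) = 34^39 mod 47.
Repeated squaring mod 47: 34^1 ≡ 34, 34^2 ≡ 34² = 1156 ≡ 28, 34^4 ≡ 28² = 784 ≡ 32, 34^8 ≡ 32² = 1024 ≡ 37, 34^16 ≡ 37² = 1369 ≡ 6, 34^32 ≡ 6² = 36. Since 39 = 32 + 4 + 2 + 1, 34^39 ≡ 36·32·28·34: 36·32 = 1152 ≡ 24, then 24·28 = 672 ≡ 14, then 14·34 = 476 ≡ 6. So 34^39 ≡ 6 (mod 47).
Hence σ⁻¹(34) = 6.

6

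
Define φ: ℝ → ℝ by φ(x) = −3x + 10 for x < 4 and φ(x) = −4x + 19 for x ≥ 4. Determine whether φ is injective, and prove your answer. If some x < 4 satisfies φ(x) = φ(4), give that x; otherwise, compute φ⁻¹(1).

Both pieces are strictly decreasing (slopes −3 and −4), so each is injective on its own interval.
The left piece maps (−∞, 4) onto (−2, ∞); the right piece maps [4, ∞) onto (−∞, 3].
These images overlap. In particular φ(4) = 3 (right piece), and solving −3x + 10 = 3 on the left piece gives x = 7/3 < 4.
So φ(7/3) = φ(4) with 7/3 ≠ 4, and φ is not injective. This x = 7/3 is the requested value below 4.

7/3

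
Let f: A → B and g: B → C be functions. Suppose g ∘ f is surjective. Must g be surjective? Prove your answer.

surjective

Let c ∈ C. Since g ∘ f is surjective, some a ∈ A has g(f(a)) = c. Then b = f(a) ∈ B satisfies g(b) = c. So g is surjective.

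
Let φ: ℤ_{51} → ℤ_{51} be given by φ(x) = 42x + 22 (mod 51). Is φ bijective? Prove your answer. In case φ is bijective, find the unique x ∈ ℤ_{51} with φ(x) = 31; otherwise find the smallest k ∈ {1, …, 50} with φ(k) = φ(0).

17

We have gcd(42, 51) = 3 > 1. Taking x_1 = 0 and x_2 = 17: φ(0) = 22 and φ(17) = 42·17 + 22 = 736 ≡ 22 (mod 51).
So φ(0) = φ(17) while 0 ≠ 17, hence φ is not injective, hence not bijective.
Since φ is not bijective, we find the least positive k with φ(k) = φ(0): this means 42k ≡ 0 (mod 51), i.e. 51 ∣ 42k. Since gcd(42, 51) = 3, dividing through by 3 this holds exactly when 17 ∣ 14k, and as gcd(14, 17) = 1, exactly when 17 ∣ k.
The smallest positive such k is 17.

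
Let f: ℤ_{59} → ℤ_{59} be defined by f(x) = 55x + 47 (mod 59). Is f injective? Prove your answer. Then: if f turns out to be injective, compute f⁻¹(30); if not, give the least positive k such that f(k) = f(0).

Recall that f is injective when f(s) = f(t) forces s = t.
Suppose f(s) = f(t) in ℤ_{59}. Then 55s + 47 ≡ 55t + 47 (mod 59), therefore 55(s − t) ≡ 0 (mod 59).
Since gcd(55, 59) = 1, 55 is invertible modulo 59, hence s − t ≡ 0 (mod 59), i.e. s = t.
Therefore f is injective.
We now compute 55⁻¹ mod 59 explicitly. Euclid's algorithm: 59 = 1·55 + 4, 55 = 13·4 + 3, 4 = 1·3 + 1; back-substituting gives 1 = 44·55 − 41·59, so 55⁻¹ ≡ 44 (mod 59).
Since f is injective, we compute f⁻¹(30): solve 55x + 47 ≡ 30 (mod 59), i.e. 55x ≡ 42 (mod 59).
Multiplying by 55⁻¹ = 44 gives x ≡ 44·42 = 1848 = 31·59 + 19 ≡ 19 (mod 59).
Check: f(19) = 55·19 + 47 = 1092 = 18·59 + 30 ≡ 30 (mod 59).

19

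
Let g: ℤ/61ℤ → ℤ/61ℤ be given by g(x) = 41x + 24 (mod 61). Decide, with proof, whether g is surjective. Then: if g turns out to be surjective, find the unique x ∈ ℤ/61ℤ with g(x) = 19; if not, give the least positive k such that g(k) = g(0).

Since gcd(41, 61) = 1, 41 is invertible modulo 61. Euclid's algorithm: 61 = 1·41 + 20, 41 = 2·20 + 1; back-substituting gives 1 = 3·41 − 2·61, so 41⁻¹ ≡ 3 (mod 61).
Then y ↦ 3(y − 24) is a two-sided inverse to g, so every y ∈ ℤ/61ℤ has a preimage.
Thus g is surjective.
Since g is surjective, we compute g⁻¹(19): solve 41x + 24 ≡ 19 (mod 61), i.e. 41x ≡ 56 (mod 61).
Multiplying by 41⁻¹ = 3 gives x ≡ 3·56 = 168 = 2·61 + 46 ≡ 46 (mod 61).
Check: g(46) = 41·46 + 24 = 1910 = 31·61 + 19 ≡ 19 (mod 61).

46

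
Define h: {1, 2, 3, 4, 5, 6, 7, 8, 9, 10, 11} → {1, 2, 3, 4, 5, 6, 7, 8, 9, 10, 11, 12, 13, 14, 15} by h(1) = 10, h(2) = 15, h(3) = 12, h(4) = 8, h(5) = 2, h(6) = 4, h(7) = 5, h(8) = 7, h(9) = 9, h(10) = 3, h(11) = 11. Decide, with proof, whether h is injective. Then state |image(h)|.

The values h(1), …, h(11) are 10, 15, 12, 8, 2, 4, 5, 7, 9, 3, 11 — all distinct.
So h(x_1) = h(x_2) only when x_1 = x_2, and h is injective.
The image of h is {2, 3, 4, 5, 7, 8, 9, 10, 11, 12, 15}, which has 11 elements.

11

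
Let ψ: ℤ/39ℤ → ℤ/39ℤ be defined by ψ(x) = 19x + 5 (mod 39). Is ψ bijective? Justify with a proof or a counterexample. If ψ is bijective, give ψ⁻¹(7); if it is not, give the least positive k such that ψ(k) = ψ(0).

35

Recall: ψ is injective if ψ(s) = ψ(t) implies s = t.
If ψ(s) = ψ(t), then 19s ≡ 19t (mod 39). Because gcd(19, 39) = 1, we may cancel 19 to get s ≡ t (mod 39).
We now compute 19⁻¹ mod 39 explicitly. Euclid's algorithm: 39 = 2·19 + 1; back-substituting gives 1 = 37·19 − 18·39, so 19⁻¹ ≡ 37 (mod 39).
For any y ∈ ℤ/39ℤ, x = 37(y − 5) mod 39 satisfies ψ(x) = 19·37(y − 5) + 5 ≡ y (since 19·37 ≡ 1 mod 39). So every y has a preimage.
So ψ is bijective.
Since ψ is bijective, we find ψ⁻¹(7): we need 19x ≡ 7 − 5 ≡ 2 (mod 39). Using 19⁻¹ = 37: x ≡ 37·2 = 74 = 1·39 + 35, so x = 35.
Check: ψ(35) = 19·35 + 5 = 670 = 17·39 + 7 ≡ 7 (mod 39).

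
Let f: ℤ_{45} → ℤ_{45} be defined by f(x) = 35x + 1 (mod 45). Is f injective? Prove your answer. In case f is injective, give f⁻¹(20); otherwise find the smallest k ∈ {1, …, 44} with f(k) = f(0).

By definition, f is injective if f(a) = f(b) implies a = b.
We have gcd(35, 45) = 5 > 1. Taking a = 0 and b = 9: f(0) = 1 and f(9) = 35·9 + 1 = 316 ≡ 1 (mod 45).
So f(0) = f(9) while 0 ≠ 9, hence f is not injective.
Since f is not injective, we find the least positive k with f(k) = f(0): this means 35k ≡ 0 (mod 45), i.e. 45 ∣ 35k. Since gcd(35, 45) = 5, dividing through by 5 this holds exactly when 9 ∣ 7k, and as gcd(7, 9) = 1, exactly when 9 ∣ k.
The smallest positive such k is 9.

9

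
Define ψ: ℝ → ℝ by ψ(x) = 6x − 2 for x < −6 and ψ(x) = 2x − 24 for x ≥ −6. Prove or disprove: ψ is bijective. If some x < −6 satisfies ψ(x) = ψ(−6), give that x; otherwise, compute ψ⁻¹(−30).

Both pieces are strictly increasing (slopes 6 and 2), so each is injective on its own interval.
The left piece maps (−∞, −6) onto (−∞, −38); the right piece maps [−6, ∞) onto [−36, ∞).
The images leave a gap (−38 has no preimage), so ψ is not surjective, hence not bijective.
Because the two images are disjoint, no x < −6 has ψ(x) = ψ(−6), so we compute ψ⁻¹(−30): −30 lies in [−36, ∞), so solve 2x − 24 = −30: x = (−30 + 24)/2 = −3.

-3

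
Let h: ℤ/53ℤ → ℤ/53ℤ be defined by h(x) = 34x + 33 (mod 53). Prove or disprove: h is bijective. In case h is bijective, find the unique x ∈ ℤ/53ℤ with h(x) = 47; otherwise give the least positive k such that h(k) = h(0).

If h(s) = h(t), then 34s ≡ 34t (mod 53). Because gcd(34, 53) = 1, we may cancel 34 to get s ≡ t (mod 53).
We now compute 34⁻¹ mod 53 explicitly. Euclid's algorithm: 53 = 1·34 + 19, 34 = 1·19 + 15, 19 = 1·15 + 4, 15 = 3·4 + 3, 4 = 1·3 + 1; back-substituting gives 1 = 39·34 − 25·53, so 34⁻¹ ≡ 39 (mod 53).
For any y ∈ ℤ/53ℤ, x = 39(y − 33) mod 53 satisfies h(x) = 34·39(y − 33) + 33 ≡ y (since 34·39 ≡ 1 mod 53). So every y has a preimage.
So h is bijective.
Since h is bijective, we compute h⁻¹(47): solve 34x + 33 ≡ 47 (mod 53), i.e. 34x ≡ 14 (mod 53).
Multiplying by 34⁻¹ = 39 gives x ≡ 39·14 = 546 = 10·53 + 16 ≡ 16 (mod 53).
Check: h(16) = 34·16 + 33 = 577 = 10·53 + 47 ≡ 47 (mod 53).

16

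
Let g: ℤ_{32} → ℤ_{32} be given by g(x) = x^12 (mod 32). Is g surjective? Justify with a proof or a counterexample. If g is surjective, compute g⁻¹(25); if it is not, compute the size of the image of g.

3

g(0) = 0^12 = 0.
g(2): Repeated squaring mod 32: 2^1 ≡ 2, 2^2 ≡ 2² = 4, 2^4 ≡ 4² = 16, 2^8 ≡ 16² = 256 ≡ 0. Since 12 = 8 + 4, 2^12 ≡ 0·16: 0·16 = 0. So 2^12 ≡ 0 (mod 32).
So g(0) = g(2) = 0 while 0 ≠ 2, thus g is not injective.
A non-injective map from the 32-element set ℤ_{32} to itself takes at most 31 distinct values, so it cannot be surjective. Therefore g is not surjective.
Since g is not surjective, we determine |image(g)|. Computing x^12 mod 32 for each x (by repeated squaring, reducing mod 32 at every step), the values g(0), g(1), …, g(31) are: 0, 1, 0, 17, 0, 17, 0, 1, 0, 1, 0, 17, 0, 17, 0, 1, 0, 1, 0, 17, 0, 17, 0, 1, 0, 1, 0, 17, 0, 17, 0, 1.
The distinct values are {0, 1, 17}; there are 3 of them.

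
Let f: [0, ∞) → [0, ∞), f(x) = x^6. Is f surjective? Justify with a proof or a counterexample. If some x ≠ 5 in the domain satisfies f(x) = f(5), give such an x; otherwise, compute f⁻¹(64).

For any y ∈ [0, ∞), x = y^{1/6} ∈ [0, ∞) gives f(x) = y, so f is surjective.
Since x ↦ x^6 is strictly increasing on [0, ∞), it is injective there, so no x ≠ 5 in the domain has f(x) = f(5). We therefore compute f⁻¹(64) = 64^{1/6} = 2 (indeed 2^6 = 64).

2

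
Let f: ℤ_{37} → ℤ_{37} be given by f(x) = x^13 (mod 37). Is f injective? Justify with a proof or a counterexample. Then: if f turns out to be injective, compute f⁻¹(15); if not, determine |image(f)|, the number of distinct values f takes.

2

Since 37 is prime, the nonzero elements of ℤ_{37} form a cyclic group of order 36.
As gcd(13, 36) = 1, raising to the 13th power is a bijection on this group: if s^13 ≡ t^13 then (st^{−1})^13 = 1, and the only element of order dividing gcd(13, 36) = 1 is 1, so s = t.
With f(0) = 0 this makes f injective on all of ℤ_{37}, hence bijective (finite equal-size domain and codomain). In particular f is injective.
Since f is injective, we find the preimage of 15. The inverse of x ↦ x^13 on (ℤ_{37})^× is x ↦ x^25, because 13·25 = 325 = 9·36 + 1 ≡ 1 (mod 36) and x^{36} = 1 for x ≠ 0 (Fermat). So f⁻¹(15) = 15^25 mod 37.
Repeated squaring mod 37: 15^1 ≡ 15, 15^2 ≡ 15² = 225 ≡ 3, 15^4 ≡ 3² = 9, 15^8 ≡ 9² = 81 ≡ 7, 15^16 ≡ 7² = 49 ≡ 12. Since 25 = 16 + 8 + 1, 15^25 ≡ 12·7·15: 12·7 = 84 ≡ 10, then 10·15 = 150 ≡ 2. So 15^25 ≡ 2 (mod 37).
Hence f⁻¹(15) = 2.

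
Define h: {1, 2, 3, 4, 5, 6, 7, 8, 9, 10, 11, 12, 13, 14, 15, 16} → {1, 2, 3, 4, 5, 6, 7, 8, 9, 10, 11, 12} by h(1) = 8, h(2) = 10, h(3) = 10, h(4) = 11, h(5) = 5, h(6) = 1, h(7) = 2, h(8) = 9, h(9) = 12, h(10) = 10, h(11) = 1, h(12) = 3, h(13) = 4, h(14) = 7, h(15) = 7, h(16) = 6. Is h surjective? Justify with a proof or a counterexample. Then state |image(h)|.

Every element of the codomain has a preimage: 1 = h(6), 2 = h(7), 3 = h(12), 4 = h(13), 5 = h(5), 6 = h(16), 7 = h(14), 8 = h(1), 9 = h(8), 10 = h(2), 11 = h(4), 12 = h(9).
Thus h is surjective.
The image of h is {1, 2, 3, 4, 5, 6, 7, 8, 9, 10, 11, 12}, which has 12 elements.

12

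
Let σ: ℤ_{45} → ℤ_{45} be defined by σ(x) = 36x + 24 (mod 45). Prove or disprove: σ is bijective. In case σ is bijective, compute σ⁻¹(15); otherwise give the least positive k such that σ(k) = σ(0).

5

Recall that injectivity means: for all s, t in the domain, σ(s) = σ(t) implies s = t.
We have gcd(36, 45) = 9 > 1. Taking s = 0 and t = 5: σ(0) = 24 and σ(5) = 36·5 + 24 = 204 ≡ 24 (mod 45).
So σ(0) = σ(5) while 0 ≠ 5, therefore σ is not injective, hence not bijective.
Since σ is not bijective, we find the least positive k with σ(k) = σ(0): this means 36k ≡ 0 (mod 45), i.e. 45 ∣ 36k. Since gcd(36, 45) = 9, dividing through by 9 this holds exactly when 5 ∣ 4k, and as gcd(4, 5) = 1, exactly when 5 ∣ k.
The smallest positive such k is 5.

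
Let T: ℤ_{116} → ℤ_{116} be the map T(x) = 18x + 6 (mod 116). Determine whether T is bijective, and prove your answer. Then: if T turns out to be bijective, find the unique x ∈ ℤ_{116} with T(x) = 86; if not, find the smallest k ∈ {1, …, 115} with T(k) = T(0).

58

By definition, T is injective when T(x_1) = T(x_2) forces x_1 = x_2.
We have gcd(18, 116) = 2 > 1. Taking x_1 = 0 and x_2 = 58: T(0) = 6 and T(58) = 18·58 + 6 = 1050 ≡ 6 (mod 116).
So T(0) = T(58) while 0 ≠ 58, therefore T is not injective, hence not bijective.
Since T is not bijective, we find the least positive k with T(k) = T(0): this means 18k ≡ 0 (mod 116), i.e. 116 ∣ 18k. Since gcd(18, 116) = 2, dividing through by 2 this holds exactly when 58 ∣ 9k, and as gcd(9, 58) = 1, exactly when 58 ∣ k.
The smallest positive such k is 58.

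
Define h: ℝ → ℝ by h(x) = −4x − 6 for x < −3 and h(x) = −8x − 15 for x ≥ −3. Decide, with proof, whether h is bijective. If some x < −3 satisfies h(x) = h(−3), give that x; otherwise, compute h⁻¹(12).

Both pieces are strictly decreasing (slopes −4 and −8), so each is injective on its own interval.
The left piece maps (−∞, −3) onto (6, ∞); the right piece maps [−3, ∞) onto (−∞, 9].
These images overlap. In particular h(−3) = 9 (right piece), and solving −4x − 6 = 9 on the left piece gives x = −15/4 < −3.
So h(−15/4) = h(−3) with −15/4 ≠ −3, and h is not injective, hence not bijective. This x = −15/4 is the requested value below −3.

-15/4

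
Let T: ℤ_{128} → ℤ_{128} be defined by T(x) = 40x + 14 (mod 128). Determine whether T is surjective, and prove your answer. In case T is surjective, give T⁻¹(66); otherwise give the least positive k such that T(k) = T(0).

16

Since gcd(40, 128) = 8, we have 40x ≡ 0 (mod 8) for all x, so T(x) ≡ 6 (mod 8).
But 0 ≢ 6 (mod 8), so 0 ∈ ℤ_{128} has no preimage. Therefore T is not surjective.
Since T is not surjective, we find the least positive k with T(k) = T(0): this means 40k ≡ 0 (mod 128), i.e. 128 ∣ 40k. Since gcd(40, 128) = 8, dividing through by 8 this holds exactly when 16 ∣ 5k, and as gcd(5, 16) = 1, exactly when 16 ∣ k.
The smallest positive such k is 16.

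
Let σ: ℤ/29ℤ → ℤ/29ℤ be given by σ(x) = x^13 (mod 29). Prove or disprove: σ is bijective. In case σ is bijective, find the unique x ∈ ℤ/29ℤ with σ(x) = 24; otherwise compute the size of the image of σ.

Since 29 is prime, the nonzero elements of ℤ/29ℤ form a cyclic group of order 28.
As gcd(13, 28) = 1, raising to the 13th power is a bijection on this group: if u^13 ≡ v^13 then (uv^{−1})^13 = 1, and the only element of order dividing gcd(13, 28) = 1 is 1, so u = v.
With σ(0) = 0 this makes σ injective on all of ℤ/29ℤ, hence bijective (finite equal-size domain and codomain). In particular σ is bijective.
Since σ is bijective, we find the preimage of 24. The inverse of x ↦ x^13 on (ℤ/29ℤ)^× is x ↦ x^13, because 13·13 = 169 = 6·28 + 1 ≡ 1 (mod 28) and x^{28} = 1 for x ≠ 0 (Fermat). So σ⁻¹(24) = 24^13 mod 29.
Repeated squaring mod 29: 24^1 ≡ 24, 24^2 ≡ 24² = 576 ≡ 25, 24^4 ≡ 25² = 625 ≡ 16, 24^8 ≡ 16² = 256 ≡ 24. Since 13 = 8 + 4 + 1, 24^13 ≡ 24·16·24: 24·16 = 384 ≡ 7, then 7·24 = 168 ≡ 23. So 24^13 ≡ 23 (mod 29).
Hence σ⁻¹(24) = 23.

23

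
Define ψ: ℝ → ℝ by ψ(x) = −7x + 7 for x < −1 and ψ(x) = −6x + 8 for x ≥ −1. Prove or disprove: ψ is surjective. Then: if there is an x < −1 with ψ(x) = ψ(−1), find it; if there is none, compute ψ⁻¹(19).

Both pieces are strictly decreasing (slopes −7 and −6), so each is injective on its own interval.
The left piece maps (−∞, −1) onto (14, ∞); the right piece maps [−1, ∞) onto (−∞, 14].
These images together cover ℝ, so ψ is surjective.
Because the two images are disjoint, no x < −1 has ψ(x) = ψ(−1), so we compute ψ⁻¹(19): 19 lies in (14, ∞), so solve −7x + 7 = 19: x = (19 − 7)/(−7) = −12/7.

-12/7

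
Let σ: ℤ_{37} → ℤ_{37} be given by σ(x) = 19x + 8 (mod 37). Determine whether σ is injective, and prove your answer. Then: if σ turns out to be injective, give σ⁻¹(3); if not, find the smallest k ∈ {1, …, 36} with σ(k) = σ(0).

27

Suppose σ(u) = σ(v) in ℤ_{37}. Then 19u + 8 ≡ 19v + 8 (mod 37), hence 19(u − v) ≡ 0 (mod 37).
Since gcd(19, 37) = 1, 19 is invertible modulo 37, so u − v ≡ 0 (mod 37), i.e. u = v.
Hence σ is injective.
We now compute 19⁻¹ mod 37 explicitly. Euclid's algorithm: 37 = 1·19 + 18, 19 = 1·18 + 1; back-substituting gives 1 = 2·19 − 1·37, so 19⁻¹ ≡ 2 (mod 37).
Since σ is injective, we compute σ⁻¹(3): solve 19x + 8 ≡ 3 (mod 37), i.e. 19x ≡ 32 (mod 37).
Multiplying by 19⁻¹ = 2 gives x ≡ 2·32 = 64 = 1·37 + 27 ≡ 27 (mod 37).
Check: σ(27) = 19·27 + 8 = 521 = 14·37 + 3 ≡ 3 (mod 37).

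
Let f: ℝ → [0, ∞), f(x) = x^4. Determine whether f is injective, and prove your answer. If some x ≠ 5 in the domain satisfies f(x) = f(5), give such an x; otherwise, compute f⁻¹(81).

-5

f(5) = 625 = (−5)^4 = f(−5) (since 4 is even), with 5 ≠ −5. So f is not injective.
For the follow-up, such an x exists: taking x = −5 ∈ ℝ gives f(−5) = 625 = f(5) with −5 ≠ 5.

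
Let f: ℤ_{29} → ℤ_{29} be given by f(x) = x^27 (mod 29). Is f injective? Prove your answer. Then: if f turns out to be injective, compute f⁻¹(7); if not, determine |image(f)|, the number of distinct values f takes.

25

Since 29 is prime, the nonzero elements of ℤ_{29} form a cyclic group of order 28.
As gcd(27, 28) = 1, raising to the 27th power is a bijection on this group: if a^27 ≡ b^27 then (ab^{−1})^27 = 1, and the only element of order dividing gcd(27, 28) = 1 is 1, so a = b.
With f(0) = 0 this makes f injective on all of ℤ_{29}, hence bijective (finite equal-size domain and codomain). In particular f is injective.
Since f is injective, we find the preimage of 7. The inverse of x ↦ x^27 on (ℤ_{29})^× is x ↦ x^27, because 27·27 = 729 = 26·28 + 1 ≡ 1 (mod 28) and x^{28} = 1 for x ≠ 0 (Fermat). So f⁻¹(7) = 7^27 mod 29.
Repeated squaring mod 29: 7^1 ≡ 7, 7^2 ≡ 7² = 49 ≡ 20, 7^4 ≡ 20² = 400 ≡ 23, 7^8 ≡ 23² = 529 ≡ 7, 7^16 ≡ 7² = 49 ≡ 20. Since 27 = 16 + 8 + 2 + 1, 7^27 ≡ 20·7·20·7: 20·7 = 140 ≡ 24, then 24·20 = 480 ≡ 16, then 16·7 = 112 ≡ 25. So 7^27 ≡ 25 (mod 29).
Hence f⁻¹(7) = 25.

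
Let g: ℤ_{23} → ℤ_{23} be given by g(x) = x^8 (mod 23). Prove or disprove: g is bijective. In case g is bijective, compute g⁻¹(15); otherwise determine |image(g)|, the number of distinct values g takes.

12

g(11): Repeated squaring mod 23: 11^1 ≡ 11, 11^2 ≡ 11² = 121 ≡ 6, 11^4 ≡ 6² = 36 ≡ 13, 11^8 ≡ 13² = 169 ≡ 8. So 11^8 ≡ 8 (mod 23).
g(12): Repeated squaring mod 23: 12^1 ≡ 12, 12^2 ≡ 12² = 144 ≡ 6, 12^4 ≡ 6² = 36 ≡ 13, 12^8 ≡ 13² = 169 ≡ 8. So 12^8 ≡ 8 (mod 23).
So g(11) = g(12) = 8 while 11 ≠ 12, so g is not injective, hence not bijective.
Since g is not bijective, we determine |image(g)|. Computing x^8 mod 23 for each x (by repeated squaring, reducing mod 23 at every step), the values g(0), g(1), …, g(22) are: 0, 1, 3, 6, 9, 16, 18, 12, 4, 13, 2, 8, 8, 2, 13, 4, 12, 18, 16, 9, 6, 3, 1.
The distinct values are {0, 1, 2, 3, 4, 6, 8, 9, 12, 13, 16, 18}; there are 12 of them.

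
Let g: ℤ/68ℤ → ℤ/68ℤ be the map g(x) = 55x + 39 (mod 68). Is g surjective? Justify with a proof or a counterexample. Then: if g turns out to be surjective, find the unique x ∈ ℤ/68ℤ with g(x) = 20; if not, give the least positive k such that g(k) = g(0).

59

Since gcd(55, 68) = 1, 55 is invertible modulo 68. Euclid's algorithm: 68 = 1·55 + 13, 55 = 4·13 + 3, 13 = 4·3 + 1; back-substituting gives 1 = 47·55 − 38·68, so 55⁻¹ ≡ 47 (mod 68).
For any y ∈ ℤ/68ℤ, x = 47(y − 39) mod 68 satisfies g(x) = 55·47(y − 39) + 39 ≡ y (since 55·47 ≡ 1 mod 68). So every y has a preimage.
Hence g is surjective.
Since g is surjective, we compute g⁻¹(20): solve 55x + 39 ≡ 20 (mod 68), i.e. 55x ≡ 49 (mod 68).
Multiplying by 55⁻¹ = 47 gives x ≡ 47·49 = 2303 = 33·68 + 59 ≡ 59 (mod 68).
Check: g(59) = 55·59 + 39 = 3284 = 48·68 + 20 ≡ 20 (mod 68).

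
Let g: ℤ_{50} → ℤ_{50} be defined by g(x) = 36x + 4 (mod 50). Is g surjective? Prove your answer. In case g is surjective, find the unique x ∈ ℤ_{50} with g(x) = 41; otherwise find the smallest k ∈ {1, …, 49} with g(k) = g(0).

Recall that surjectivity means every element of the codomain has a preimage under g.
Since gcd(36, 50) = 2, we have 36x ≡ 0 (mod 2) for all x, so g(x) ≡ 0 (mod 2).
But 1 ≢ 0 (mod 2), so 1 ∈ ℤ_{50} has no preimage. Thus g is not surjective.
Since g is not surjective, we find the least positive k with g(k) = g(0): this means 36k ≡ 0 (mod 50), i.e. 50 ∣ 36k. Since gcd(36, 50) = 2, dividing through by 2 this holds exactly when 25 ∣ 18k, and as gcd(18, 25) = 1, exactly when 25 ∣ k.
The smallest positive such k is 25.

25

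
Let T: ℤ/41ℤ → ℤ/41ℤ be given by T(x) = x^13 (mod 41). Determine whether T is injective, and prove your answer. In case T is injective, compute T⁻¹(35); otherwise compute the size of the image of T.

Since 41 is prime, the nonzero elements of ℤ/41ℤ form a cyclic group of order 40.
As gcd(13, 40) = 1, raising to the 13th power is a bijection on this group: if s^13 ≡ t^13 then (st^{−1})^13 = 1, and the only element of order dividing gcd(13, 40) = 1 is 1, so s = t.
With T(0) = 0 this makes T injective on all of ℤ/41ℤ, hence bijective (finite equal-size domain and codomain). In particular T is injective.
Since T is injective, we find the preimage of 35. The inverse of x ↦ x^13 on (ℤ/41ℤ)^× is x ↦ x^37, because 13·37 = 481 = 12·40 + 1 ≡ 1 (mod 40) and x^{40} = 1 for x ≠ 0 (Fermat). So T⁻¹(35) = 35^37 mod 41.
Repeated squaring mod 41: 35^1 ≡ 35, 35^2 ≡ 35² = 1225 ≡ 36, 35^4 ≡ 36² = 1296 ≡ 25, 35^8 ≡ 25² = 625 ≡ 10, 35^16 ≡ 10² = 100 ≡ 18, 35^32 ≡ 18² = 324 ≡ 37. Since 37 = 32 + 4 + 1, 35^37 ≡ 37·25·35: 37·25 = 925 ≡ 23, then 23·35 = 805 ≡ 26. So 35^37 ≡ 26 (mod 41).
Hence T⁻¹(35) = 26.

26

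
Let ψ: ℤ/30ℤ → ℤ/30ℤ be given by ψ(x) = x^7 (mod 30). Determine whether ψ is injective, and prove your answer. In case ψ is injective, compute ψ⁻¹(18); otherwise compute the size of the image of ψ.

12

Computing x^7 mod 30 for each x (by repeated squaring, reducing mod 30 at every step), the values ψ(0), ψ(1), …, ψ(29) are: 0, 1, 8, 27, 4, 5, 6, 13, 2, 9, 10, 11, 18, 7, 14, 15, 16, 23, 12, 19, 20, 21, 28, 17, 24, 25, 26, 3, 22, 29.
Every element of ℤ/30ℤ appears exactly once in this list, so ψ is a bijection, and in particular injective.
Since ψ is injective, we read off the preimage of 18 from the same table: ψ(12) = 18, so ψ⁻¹(18) = 12.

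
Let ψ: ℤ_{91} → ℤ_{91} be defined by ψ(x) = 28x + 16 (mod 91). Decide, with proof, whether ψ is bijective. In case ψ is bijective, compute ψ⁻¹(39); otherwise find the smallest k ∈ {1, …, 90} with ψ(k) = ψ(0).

Recall that ψ is injective if ψ(a) = ψ(b) implies a = b.
We have gcd(28, 91) = 7 > 1. Taking a = 0 and b = 13: ψ(0) = 16 and ψ(13) = 28·13 + 16 = 380 ≡ 16 (mod 91).
So ψ(0) = ψ(13) while 0 ≠ 13, so ψ is not injective, hence not bijective.
Since ψ is not bijective, we find the least positive k with ψ(k) = ψ(0): this means 28k ≡ 0 (mod 91), i.e. 91 ∣ 28k. Since gcd(28, 91) = 7, dividing through by 7 this holds exactly when 13 ∣ 4k, and as gcd(4, 13) = 1, exactly when 13 ∣ k.
The smallest positive such k is 13.

13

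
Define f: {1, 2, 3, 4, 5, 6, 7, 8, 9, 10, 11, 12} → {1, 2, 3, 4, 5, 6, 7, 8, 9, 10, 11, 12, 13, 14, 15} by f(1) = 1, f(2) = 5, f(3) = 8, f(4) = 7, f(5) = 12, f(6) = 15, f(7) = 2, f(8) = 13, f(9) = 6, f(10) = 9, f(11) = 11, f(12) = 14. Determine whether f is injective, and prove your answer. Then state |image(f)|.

12

The values f(1), …, f(12) are 1, 5, 8, 7, 12, 15, 2, 13, 6, 9, 11, 14 — all distinct.
So f(s) = f(t) only when s = t, and f is injective.
The image of f is {1, 2, 5, 6, 7, 8, 9, 11, 12, 13, 14, 15}, which has 12 elements.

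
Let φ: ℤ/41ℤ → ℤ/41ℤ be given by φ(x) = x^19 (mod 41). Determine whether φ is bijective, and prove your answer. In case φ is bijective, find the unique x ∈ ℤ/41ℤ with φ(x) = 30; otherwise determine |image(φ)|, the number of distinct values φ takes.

Since 41 is prime, the nonzero elements of ℤ/41ℤ form a cyclic group of order 40.
As gcd(19, 40) = 1, raising to the 19th power is a bijection on this group: if u^19 ≡ v^19 then (uv^{−1})^19 = 1, and the only element of order dividing gcd(19, 40) = 1 is 1, so u = v.
With φ(0) = 0 this makes φ injective on all of ℤ/41ℤ, hence bijective (finite equal-size domain and codomain). In particular φ is bijective.
Since φ is bijective, we find the preimage of 30. The inverse of x ↦ x^19 on (ℤ/41ℤ)^× is x ↦ x^19, because 19·19 = 361 = 9·40 + 1 ≡ 1 (mod 40) and x^{40} = 1 for x ≠ 0 (Fermat). So φ⁻¹(30) = 30^19 mod 41.
Repeated squaring mod 41: 30^1 ≡ 30, 30^2 ≡ 30² = 900 ≡ 39, 30^4 ≡ 39² = 1521 ≡ 4, 30^8 ≡ 4² = 16, 30^16 ≡ 16² = 256 ≡ 10. Since 19 = 16 + 2 + 1, 30^19 ≡ 10·39·30: 10·39 = 390 ≡ 21, then 21·30 = 630 ≡ 15. So 30^19 ≡ 15 (mod 41).
Hence φ⁻¹(30) = 15.

15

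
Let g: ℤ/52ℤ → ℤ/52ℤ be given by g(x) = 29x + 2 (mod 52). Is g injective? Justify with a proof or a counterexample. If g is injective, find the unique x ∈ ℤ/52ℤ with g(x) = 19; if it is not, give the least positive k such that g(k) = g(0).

49

Suppose g(s) = g(t) in ℤ/52ℤ. Then 29s + 2 ≡ 29t + 2 (mod 52), so 29(s − t) ≡ 0 (mod 52).
Since gcd(29, 52) = 1, 29 is invertible modulo 52, therefore s − t ≡ 0 (mod 52), i.e. s = t.
Thus g is injective.
We now compute 29⁻¹ mod 52 explicitly. Euclid's algorithm: 52 = 1·29 + 23, 29 = 1·23 + 6, 23 = 3·6 + 5, 6 = 1·5 + 1; back-substituting gives 1 = 9·29 − 5·52, so 29⁻¹ ≡ 9 (mod 52).
Since g is injective, we compute g⁻¹(19): solve 29x + 2 ≡ 19 (mod 52), i.e. 29x ≡ 17 (mod 52).
Multiplying by 29⁻¹ = 9 gives x ≡ 9·17 = 153 = 2·52 + 49 ≡ 49 (mod 52).
Check: g(49) = 29·49 + 2 = 1423 = 27·52 + 19 ≡ 19 (mod 52).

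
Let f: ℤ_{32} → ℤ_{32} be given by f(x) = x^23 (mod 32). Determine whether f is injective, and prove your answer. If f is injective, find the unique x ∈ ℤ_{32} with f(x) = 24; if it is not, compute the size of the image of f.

f(0) = 0^23 = 0.
f(2): Repeated squaring mod 32: 2^1 ≡ 2, 2^2 ≡ 2² = 4, 2^4 ≡ 4² = 16, 2^8 ≡ 16² = 256 ≡ 0, 2^16 ≡ 0² = 0. Since 23 = 16 + 4 + 2 + 1, 2^23 ≡ 0·16·4·2: 0·16 = 0, then 0·4 = 0, then 0·2 = 0. So 2^23 ≡ 0 (mod 32).
So f(0) = f(2) = 0 while 0 ≠ 2, so f is not injective.
Since f is not injective, we determine |image(f)|. Computing x^23 mod 32 for each x (by repeated squaring, reducing mod 32 at every step), the values f(0), f(1), …, f(31) are: 0, 1, 0, 11, 0, 13, 0, 23, 0, 25, 0, 3, 0, 5, 0, 15, 0, 17, 0, 27, 0, 29, 0, 7, 0, 9, 0, 19, 0, 21, 0, 31.
The distinct values are {0, 1, 3, 5, 7, 9, 11, 13, 15, 17, 19, 21, 23, 25, 27, 29, 31}; there are 17 of them.

17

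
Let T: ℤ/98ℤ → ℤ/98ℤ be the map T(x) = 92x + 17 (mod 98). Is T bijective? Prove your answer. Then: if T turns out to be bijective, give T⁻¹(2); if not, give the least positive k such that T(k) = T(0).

We have gcd(92, 98) = 2 > 1. Taking x_1 = 0 and x_2 = 49: T(0) = 17 and T(49) = 92·49 + 17 = 4525 ≡ 17 (mod 98).
So T(0) = T(49) while 0 ≠ 49, thus T is not injective, hence not bijective.
Since T is not bijective, we find the least positive k with T(k) = T(0): this means 92k ≡ 0 (mod 98), i.e. 98 ∣ 92k. Since gcd(92, 98) = 2, dividing through by 2 this holds exactly when 49 ∣ 46k, and as gcd(46, 49) = 1, exactly when 49 ∣ k.
The smallest positive such k is 49.

49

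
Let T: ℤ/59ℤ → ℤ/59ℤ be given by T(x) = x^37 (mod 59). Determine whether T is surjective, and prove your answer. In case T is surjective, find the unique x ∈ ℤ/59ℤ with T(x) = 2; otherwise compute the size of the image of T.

Since 59 is prime, the nonzero elements of ℤ/59ℤ form a cyclic group of order 58.
As gcd(37, 58) = 1, raising to the 37th power is a bijection on this group: if x_1^37 ≡ x_2^37 then (x_1x_2^{−1})^37 = 1, and the only element of order dividing gcd(37, 58) = 1 is 1, so x_1 = x_2.
With T(0) = 0 this makes T injective on all of ℤ/59ℤ, hence bijective (finite equal-size domain and codomain). In particular T is surjective.
Since T is surjective, we find the preimage of 2. The inverse of x ↦ x^37 on (ℤ/59ℤ)^× is x ↦ x^11, because 37·11 = 407 = 7·58 + 1 ≡ 1 (mod 58) and x^{58} = 1 for x ≠ 0 (Fermat). So T⁻¹(2) = 2^11 mod 59.
Repeated squaring mod 59: 2^1 ≡ 2, 2^2 ≡ 2² = 4, 2^4 ≡ 4² = 16, 2^8 ≡ 16² = 256 ≡ 20. Since 11 = 8 + 2 + 1, 2^11 ≡ 20·4·2: 20·4 = 80 ≡ 21, then 21·2 = 42. So 2^11 ≡ 42 (mod 59).
Hence T⁻¹(2) = 42.

42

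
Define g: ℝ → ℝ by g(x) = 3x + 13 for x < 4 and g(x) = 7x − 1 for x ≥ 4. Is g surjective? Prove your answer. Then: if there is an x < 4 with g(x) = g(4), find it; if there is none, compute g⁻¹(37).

38/7

Both pieces are strictly increasing (slopes 3 and 7), so each is injective on its own interval.
The left piece maps (−∞, 4) onto (−∞, 25); the right piece maps [4, ∞) onto [27, ∞).
The union (−∞, 25) ∪ [27, ∞) omits the interval between 25 and 27; in particular 25 has no preimage. So g is not surjective.
Because the two images are disjoint, no x < 4 has g(x) = g(4), so we compute g⁻¹(37): 37 lies in [27, ∞), so solve 7x − 1 = 37: x = (37 + 1)/7 = 38/7.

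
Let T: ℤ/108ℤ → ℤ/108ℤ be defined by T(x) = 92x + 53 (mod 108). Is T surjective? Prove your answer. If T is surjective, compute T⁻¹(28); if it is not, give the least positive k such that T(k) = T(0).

27

Since gcd(92, 108) = 4, we have 92x ≡ 0 (mod 4) for all x, so T(x) ≡ 1 (mod 4).
But 0 ≢ 1 (mod 4), so 0 ∈ ℤ/108ℤ has no preimage. Hence T is not surjective.
Since T is not surjective, we find the least positive k with T(k) = T(0): this means 92k ≡ 0 (mod 108), i.e. 108 ∣ 92k. Since gcd(92, 108) = 4, dividing through by 4 this holds exactly when 27 ∣ 23k, and as gcd(23, 27) = 1, exactly when 27 ∣ k.
The smallest positive such k is 27.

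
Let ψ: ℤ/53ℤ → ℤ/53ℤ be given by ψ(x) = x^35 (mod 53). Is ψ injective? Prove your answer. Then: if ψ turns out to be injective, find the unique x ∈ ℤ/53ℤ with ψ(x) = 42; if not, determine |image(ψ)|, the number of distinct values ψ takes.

47

Since 53 is prime, the nonzero elements of ℤ/53ℤ form a cyclic group of order 52.
As gcd(35, 52) = 1, raising to the 35th power is a bijection on this group: if u^35 ≡ v^35 then (uv^{−1})^35 = 1, and the only element of order dividing gcd(35, 52) = 1 is 1, so u = v.
With ψ(0) = 0 this makes ψ injective on all of ℤ/53ℤ, hence bijective (finite equal-size domain and codomain). In particular ψ is injective.
Since ψ is injective, we find the preimage of 42. The inverse of x ↦ x^35 on (ℤ/53ℤ)^× is x ↦ x^3, because 35·3 = 105 = 2·52 + 1 ≡ 1 (mod 52) and x^{52} = 1 for x ≠ 0 (Fermat). So ψ⁻¹(42) = 42^3 mod 53.
Repeated squaring mod 53: 42^1 ≡ 42, 42^2 ≡ 42² = 1764 ≡ 15. Since 3 = 2 + 1, 42^3 ≡ 15·42: 15·42 = 630 ≡ 47. So 42^3 ≡ 47 (mod 53).
Hence ψ⁻¹(42) = 47.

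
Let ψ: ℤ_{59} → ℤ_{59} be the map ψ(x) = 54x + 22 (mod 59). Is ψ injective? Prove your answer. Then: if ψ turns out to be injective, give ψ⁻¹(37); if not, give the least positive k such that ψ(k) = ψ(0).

Suppose ψ(a) = ψ(b) in ℤ_{59}. Then 54a + 22 ≡ 54b + 22 (mod 59), thus 54(a − b) ≡ 0 (mod 59).
Since gcd(54, 59) = 1, 54 is invertible modulo 59, therefore a − b ≡ 0 (mod 59), i.e. a = b.
Thus ψ is injective.
We now compute 54⁻¹ mod 59 explicitly. Euclid's algorithm: 59 = 1·54 + 5, 54 = 10·5 + 4, 5 = 1·4 + 1; back-substituting gives 1 = 47·54 − 43·59, so 54⁻¹ ≡ 47 (mod 59).
Since ψ is injective, we find ψ⁻¹(37): we need 54x ≡ 37 − 22 ≡ 15 (mod 59). Using 54⁻¹ = 47: x ≡ 47·15 = 705 = 11·59 + 56, so x = 56.
Check: ψ(56) = 54·56 + 22 = 3046 = 51·59 + 37 ≡ 37 (mod 59).

56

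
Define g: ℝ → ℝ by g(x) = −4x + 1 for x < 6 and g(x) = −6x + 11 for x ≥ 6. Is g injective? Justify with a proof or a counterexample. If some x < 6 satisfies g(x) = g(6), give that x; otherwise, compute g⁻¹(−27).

19/3

Both pieces are strictly decreasing (slopes −4 and −6), so each is injective on its own interval.
The left piece maps (−∞, 6) onto (−23, ∞); the right piece maps [6, ∞) onto (−∞, −25].
These images are disjoint, so no value is attained by both pieces. Therefore g is injective.
Because the two images are disjoint, no x < 6 has g(x) = g(6), so we compute g⁻¹(−27): −27 lies in (−∞, −25], so solve −6x + 11 = −27: x = (−27 − 11)/(−6) = 19/3.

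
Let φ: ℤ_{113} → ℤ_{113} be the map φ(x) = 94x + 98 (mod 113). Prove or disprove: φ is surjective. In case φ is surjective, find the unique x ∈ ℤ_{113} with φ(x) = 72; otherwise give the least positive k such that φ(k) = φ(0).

43

Recall: surjectivity means every element of the codomain has a preimage under φ.
Since gcd(94, 113) = 1, 94 is invertible modulo 113. Euclid's algorithm: 113 = 1·94 + 19, 94 = 4·19 + 18, 19 = 1·18 + 1; back-substituting gives 1 = 107·94 − 89·113, so 94⁻¹ ≡ 107 (mod 113).
For any y ∈ ℤ_{113}, x = 107(y − 98) mod 113 satisfies φ(x) = 94·107(y − 98) + 98 ≡ y (since 94·107 ≡ 1 mod 113). So every y has a preimage.
Hence φ is surjective.
Since φ is surjective, we find φ⁻¹(72): we need 94x ≡ 72 − 98 ≡ 87 (mod 113). Using 94⁻¹ = 107: x ≡ 107·87 = 9309 = 82·113 + 43, so x = 43.
Check: φ(43) = 94·43 + 98 = 4140 = 36·113 + 72 ≡ 72 (mod 113).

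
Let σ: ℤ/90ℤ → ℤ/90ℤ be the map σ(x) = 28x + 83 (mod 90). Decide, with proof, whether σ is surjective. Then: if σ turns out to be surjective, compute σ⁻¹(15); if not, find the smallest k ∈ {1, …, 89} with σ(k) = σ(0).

45

By definition, surjectivity means every element of the codomain has a preimage under σ.
Since gcd(28, 90) = 2, we have 28x ≡ 0 (mod 2) for all x, so σ(x) ≡ 1 (mod 2).
But 0 ≢ 1 (mod 2), so 0 ∈ ℤ/90ℤ has no preimage. So σ is not surjective.
Since σ is not surjective, we find the least positive k with σ(k) = σ(0): this means 28k ≡ 0 (mod 90), i.e. 90 ∣ 28k. Since gcd(28, 90) = 2, dividing through by 2 this holds exactly when 45 ∣ 14k, and as gcd(14, 45) = 1, exactly when 45 ∣ k.
The smallest positive such k is 45.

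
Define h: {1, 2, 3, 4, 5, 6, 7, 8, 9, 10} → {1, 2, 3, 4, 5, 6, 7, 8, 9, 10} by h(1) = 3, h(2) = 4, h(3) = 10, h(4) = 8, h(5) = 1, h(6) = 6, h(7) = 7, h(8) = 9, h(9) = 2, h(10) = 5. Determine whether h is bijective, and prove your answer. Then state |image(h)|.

10

The values 3, 4, 10, 8, 1, 6, 7, 9, 2, 5 are a permutation of {1, 2, 3, 4, 5, 6, 7, 8, 9, 10}: each element appears exactly once.
So h is injective and surjective, hence bijective.
The image of h is {1, 2, 3, 4, 5, 6, 7, 8, 9, 10}, which has 10 elements.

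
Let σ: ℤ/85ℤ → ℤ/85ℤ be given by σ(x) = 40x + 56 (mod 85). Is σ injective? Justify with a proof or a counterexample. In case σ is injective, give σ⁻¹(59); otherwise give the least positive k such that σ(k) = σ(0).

17

Recall: σ is injective when σ(u) = σ(v) forces u = v.
We have gcd(40, 85) = 5 > 1. Taking u = 0 and v = 17: σ(0) = 56 and σ(17) = 40·17 + 56 = 736 ≡ 56 (mod 85).
So σ(0) = σ(17) while 0 ≠ 17, thus σ is not injective.
Since σ is not injective, we find the least positive k with σ(k) = σ(0): this means 40k ≡ 0 (mod 85), i.e. 85 ∣ 40k. Since gcd(40, 85) = 5, dividing through by 5 this holds exactly when 17 ∣ 8k, and as gcd(8, 17) = 1, exactly when 17 ∣ k.
The smallest positive such k is 17.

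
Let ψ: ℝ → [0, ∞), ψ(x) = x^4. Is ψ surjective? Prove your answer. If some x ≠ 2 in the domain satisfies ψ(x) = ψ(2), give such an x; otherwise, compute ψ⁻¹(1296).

-2

For any y ∈ [0, ∞), x = y^{1/4} ∈ ℝ satisfies x^4 = y, so ψ is surjective.
For the follow-up, such an x exists: taking x = −2 ∈ ℝ gives ψ(−2) = 16 = ψ(2) with −2 ≠ 2.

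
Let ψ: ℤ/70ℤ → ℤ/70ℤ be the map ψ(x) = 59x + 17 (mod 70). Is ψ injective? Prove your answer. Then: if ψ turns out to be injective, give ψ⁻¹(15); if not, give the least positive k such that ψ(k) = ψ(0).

32

Recall that ψ is injective when ψ(s) = ψ(t) forces s = t.
If ψ(s) = ψ(t), then 59s ≡ 59t (mod 70). Because gcd(59, 70) = 1, we may cancel 59 to get s ≡ t (mod 70).
Hence ψ is injective.
We now compute 59⁻¹ mod 70 explicitly. Euclid's algorithm: 70 = 1·59 + 11, 59 = 5·11 + 4, 11 = 2·4 + 3, 4 = 1·3 + 1; back-substituting gives 1 = 19·59 − 16·70, so 59⁻¹ ≡ 19 (mod 70).
Since ψ is injective, we find ψ⁻¹(15): we need 59x ≡ 15 − 17 ≡ 68 (mod 70). Using 59⁻¹ = 19: x ≡ 19·68 = 1292 = 18·70 + 32, so x = 32.
Check: ψ(32) = 59·32 + 17 = 1905 = 27·70 + 15 ≡ 15 (mod 70).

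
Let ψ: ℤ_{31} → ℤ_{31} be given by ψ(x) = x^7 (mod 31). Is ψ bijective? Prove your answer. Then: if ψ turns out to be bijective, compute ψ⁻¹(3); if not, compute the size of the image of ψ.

Since 31 is prime, the nonzero elements of ℤ_{31} form a cyclic group of order 30.
As gcd(7, 30) = 1, raising to the 7th power is a bijection on this group: if a^7 ≡ b^7 then (ab^{−1})^7 = 1, and the only element of order dividing gcd(7, 30) = 1 is 1, so a = b.
With ψ(0) = 0 this makes ψ injective on all of ℤ_{31}, hence bijective (finite equal-size domain and codomain). In particular ψ is bijective.
Since ψ is bijective, we find the preimage of 3. The inverse of x ↦ x^7 on (ℤ_{31})^× is x ↦ x^13, because 7·13 = 91 = 3·30 + 1 ≡ 1 (mod 30) and x^{30} = 1 for x ≠ 0 (Fermat). So ψ⁻¹(3) = 3^13 mod 31.
Repeated squaring mod 31: 3^1 ≡ 3, 3^2 ≡ 3² = 9, 3^4 ≡ 9² = 81 ≡ 19, 3^8 ≡ 19² = 361 ≡ 20. Since 13 = 8 + 4 + 1, 3^13 ≡ 20·19·3: 20·19 = 380 ≡ 8, then 8·3 = 24. So 3^13 ≡ 24 (mod 31).
Hence ψ⁻¹(3) = 24.

24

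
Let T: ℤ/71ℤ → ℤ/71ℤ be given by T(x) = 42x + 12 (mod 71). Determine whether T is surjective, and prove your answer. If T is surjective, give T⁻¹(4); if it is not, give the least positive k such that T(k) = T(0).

37

Since gcd(42, 71) = 1, 42 is invertible modulo 71. Euclid's algorithm: 71 = 1·42 + 29, 42 = 1·29 + 13, 29 = 2·13 + 3, 13 = 4·3 + 1; back-substituting gives 1 = 22·42 − 13·71, so 42⁻¹ ≡ 22 (mod 71).
For any y ∈ ℤ/71ℤ, x = 22(y − 12) mod 71 satisfies T(x) = 42·22(y − 12) + 12 ≡ y (since 42·22 ≡ 1 mod 71). So every y has a preimage.
Hence T is surjective.
Since T is surjective, we compute T⁻¹(4): solve 42x + 12 ≡ 4 (mod 71), i.e. 42x ≡ 63 (mod 71).
Multiplying by 42⁻¹ = 22 gives x ≡ 22·63 = 1386 = 19·71 + 37 ≡ 37 (mod 71).
Check: T(37) = 42·37 + 12 = 1566 = 22·71 + 4 ≡ 4 (mod 71).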